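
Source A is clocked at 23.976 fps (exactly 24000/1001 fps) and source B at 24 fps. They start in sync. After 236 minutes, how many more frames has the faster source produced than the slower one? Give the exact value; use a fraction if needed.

236 min = 14160 s.
A emits 24000/1001 × 14160 = 339840000/1001 frames; B emits 24 × 14160 = 339840.
Difference = 339840/1001 frames (≈ 339.5005); B is ahead of A.

339840/1001 frames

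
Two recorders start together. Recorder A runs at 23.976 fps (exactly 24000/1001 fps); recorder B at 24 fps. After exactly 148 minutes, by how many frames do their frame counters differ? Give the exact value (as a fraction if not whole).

148 min = 8880 s.
A emits 24000/1001 × 8880 = 213120000/1001 frames; B emits 24 × 8880 = 213120.
Difference = 213120/1001 frames (≈ 212.9071); B is ahead of A.

213120/1001 frames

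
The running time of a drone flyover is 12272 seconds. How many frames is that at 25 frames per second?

306800 frames

Frames = 12272 × 25 = 306800.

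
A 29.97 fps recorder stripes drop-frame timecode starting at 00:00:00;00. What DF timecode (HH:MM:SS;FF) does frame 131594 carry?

01:13:10;26

Each 10-minute DF block holds 10 × 60 × 30 − 9 × 2 = 17982 frames. 131594 ÷ 17982 → 7 full blocks, remainder 5720.
Within the partial block the first minute is 1800 frames and each further minute 1798, so 3 further minute boundaries passed. Total skipped labels = 18 × 7 + 2 × 3 = 132.
Non-drop label index = 131594 + 132 = 131726; at 30 labels/s that is 01:13:10:26, i.e. DF 01:13:10;26.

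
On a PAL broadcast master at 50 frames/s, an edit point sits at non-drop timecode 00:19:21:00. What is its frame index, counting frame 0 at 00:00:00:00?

frame 58050

Total seconds to the label: (0 × 3600 + 19 × 60 + 21) = 1161.
Frame index = 1161 × 50 + 0 = 58050.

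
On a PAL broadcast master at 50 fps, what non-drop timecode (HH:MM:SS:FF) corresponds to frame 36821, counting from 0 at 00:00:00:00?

00:12:16:21

36821 ÷ 50 = 736 full seconds, remainder 21 frames.
736 s = 0 h 12 min 16 s.
Timecode: 00:12:16:21.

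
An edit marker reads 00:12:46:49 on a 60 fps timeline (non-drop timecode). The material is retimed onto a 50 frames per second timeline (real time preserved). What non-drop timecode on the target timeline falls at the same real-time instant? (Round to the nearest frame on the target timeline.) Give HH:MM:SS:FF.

Source frame index: (0×3600 + 12×60 + 46) × 60 + 49 = 46009.
Real time: 46009 / (60) = 46009/60 s.
Target frame: (46009/60) × (50) = 230045/6 ≈ 38340.833 → 38341.
At 50 labels/s: frame 38341 → 00:12:46:41.

00:12:46:41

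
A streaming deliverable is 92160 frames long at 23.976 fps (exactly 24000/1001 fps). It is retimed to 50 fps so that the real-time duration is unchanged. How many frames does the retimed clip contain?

192192 frames

Target frames = source frames × (target rate / source rate) = 92160 × (50)/(24000/1001) = 92160 × 1001/480 = 192192.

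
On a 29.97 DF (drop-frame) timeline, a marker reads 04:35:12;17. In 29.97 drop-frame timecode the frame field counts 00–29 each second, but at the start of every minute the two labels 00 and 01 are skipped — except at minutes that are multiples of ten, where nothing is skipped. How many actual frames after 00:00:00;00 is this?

Complete 10-minute blocks: 27, each 17982 frames → 485514.
Remaining 5 whole minutes in the current block: 1800 + 4 × 1798 = 8992 frames.
Within the current minute: 12 × 30 + 17 − 2 = 375 (labels ;00/;01 skipped at this minute). Total = 485514 + 8992 + 375 = 494881.

494881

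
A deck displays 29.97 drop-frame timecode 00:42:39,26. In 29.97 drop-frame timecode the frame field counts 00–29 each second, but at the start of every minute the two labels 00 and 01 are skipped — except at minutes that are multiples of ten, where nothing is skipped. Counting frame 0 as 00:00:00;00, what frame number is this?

76720

Complete 10-minute blocks: 4, each 17982 frames → 71928.
Remaining 2 whole minutes in the current block: 1800 + 1 × 1798 = 3598 frames.
Within the current minute: 39 × 30 + 26 − 2 = 1194 (labels ;00/;01 skipped at this minute). Total = 71928 + 3598 + 1194 = 76720.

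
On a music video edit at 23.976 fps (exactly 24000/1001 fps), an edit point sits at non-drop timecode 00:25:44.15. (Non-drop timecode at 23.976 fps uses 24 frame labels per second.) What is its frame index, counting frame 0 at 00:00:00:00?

37071

Total seconds to the label: (0 × 3600 + 25 × 60 + 44) = 1544.
Frame index = 1544 × 24 + 15 = 37071.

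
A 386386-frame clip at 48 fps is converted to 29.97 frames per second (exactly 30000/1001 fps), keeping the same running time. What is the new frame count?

Target frames = source frames × (target rate / source rate) = 386386 × (30000/1001)/(48) = 386386 × 625/1001 = 241250.

241250 frames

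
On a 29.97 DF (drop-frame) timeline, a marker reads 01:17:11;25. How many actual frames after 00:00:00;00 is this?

Complete 10-minute blocks: 7, each 17982 frames → 125874.
Remaining 7 whole minutes in the current block: 1800 + 6 × 1798 = 12588 frames.
Within the current minute: 11 × 30 + 25 − 2 = 353 (labels ;00/;01 skipped at this minute). Total = 125874 + 12588 + 353 = 138815.

138815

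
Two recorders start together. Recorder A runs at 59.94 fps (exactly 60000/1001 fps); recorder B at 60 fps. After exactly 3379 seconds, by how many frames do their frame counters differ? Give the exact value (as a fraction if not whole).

A emits 60000/1001 × 3379 = 202740000/1001 frames; B emits 60 × 3379 = 202740.
Difference = 202740/1001 frames (≈ 202.5375); B is ahead of A.

202740/1001 frames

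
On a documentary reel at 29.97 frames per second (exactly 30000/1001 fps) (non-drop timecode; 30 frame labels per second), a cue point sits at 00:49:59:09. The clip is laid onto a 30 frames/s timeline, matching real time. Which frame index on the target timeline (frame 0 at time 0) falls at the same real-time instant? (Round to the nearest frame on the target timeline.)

Source frame index: (0×3600 + 49×60 + 59) × 30 + 9 = 89979.
Real time: 89979 / (30000/1001) = 30022993/10000 s.
Target frame: (30022993/10000) × (30) = 90068979/1000 ≈ 90068.979 → 90069.

frame 90069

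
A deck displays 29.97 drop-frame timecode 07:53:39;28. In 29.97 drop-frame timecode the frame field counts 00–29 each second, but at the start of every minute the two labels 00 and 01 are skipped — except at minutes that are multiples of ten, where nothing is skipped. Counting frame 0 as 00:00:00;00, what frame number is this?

Complete 10-minute blocks: 47, each 17982 frames → 845154.
Remaining 3 whole minutes in the current block: 1800 + 2 × 1798 = 5396 frames.
Within the current minute: 39 × 30 + 28 − 2 = 1196 (labels ;00/;01 skipped at this minute). Total = 845154 + 5396 + 1196 = 851746.

851746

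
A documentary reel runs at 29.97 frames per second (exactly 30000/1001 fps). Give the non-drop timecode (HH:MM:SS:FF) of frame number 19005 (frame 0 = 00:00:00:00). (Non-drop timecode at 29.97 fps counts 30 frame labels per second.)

19005 ÷ 30 = 633 full seconds, remainder 15 frames.
633 s = 0 h 10 min 33 s.
Timecode: 00:10:33:15.

00:10:33:15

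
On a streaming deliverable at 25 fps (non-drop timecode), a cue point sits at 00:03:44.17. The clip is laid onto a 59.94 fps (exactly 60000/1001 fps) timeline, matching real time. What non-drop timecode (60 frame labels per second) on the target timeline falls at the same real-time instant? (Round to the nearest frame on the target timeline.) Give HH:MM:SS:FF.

Source frame index: (0×3600 + 3×60 + 44) × 25 + 17 = 5617.
Real time: 5617 / (25) = 5617/25 s.
Target frame: (5617/25) × (60000/1001) = 13480800/1001 ≈ 13467.333 → 13467.
At 60 labels/s: frame 13467 → 00:03:44:27.

00:03:44:27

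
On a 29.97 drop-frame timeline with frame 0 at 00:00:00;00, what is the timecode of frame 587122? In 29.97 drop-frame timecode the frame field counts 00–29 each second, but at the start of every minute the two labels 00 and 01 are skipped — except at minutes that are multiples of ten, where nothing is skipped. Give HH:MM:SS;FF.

Ten DF minutes hold 17982 frames, so frame 587122 lies in block 32 (frames 575424–593405) with 11698 frames into that block.
The block's first minute is 1800 frames and the rest 1798 each; 11698 frames reaches minute 6, so 32 × 18 + 6 × 2 = 588 labels have been skipped so far.
Adding those back, label number 587122 + 588 = 587710 at 30 labels/s is 19590 s + 10 f = 5 h 26 min 30 s frame 10, i.e. 05:26:30;10.

05:26:30;10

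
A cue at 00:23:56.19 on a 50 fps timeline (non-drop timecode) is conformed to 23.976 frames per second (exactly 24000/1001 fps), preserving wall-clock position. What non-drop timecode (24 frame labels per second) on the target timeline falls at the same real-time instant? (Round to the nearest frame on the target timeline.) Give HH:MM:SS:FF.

00:23:54:23

Source frame index: (0×3600 + 23×60 + 56) × 50 + 19 = 71819.
Real time: 71819 / (50) = 71819/50 s.
Target frame: (71819/50) × (24000/1001) = 3133920/91 ≈ 34438.681 → 34439.
At 24 labels/s: frame 34439 → 00:23:54:23.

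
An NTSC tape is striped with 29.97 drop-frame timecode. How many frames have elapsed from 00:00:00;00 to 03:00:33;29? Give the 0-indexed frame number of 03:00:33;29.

As if non-drop at 30 labels/s: (3 × 3600 + 0 × 60 + 33) × 30 + 29 = 325019.
Minute boundaries passed: 180; those not divisible by 10: 180 − 18 = 162; dropped labels = 2 × 162 = 324.
Actual frame index = 325019 − 324 = 324695.

324695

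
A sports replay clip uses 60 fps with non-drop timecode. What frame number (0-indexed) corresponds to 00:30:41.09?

Total seconds to the label: (0 × 3600 + 30 × 60 + 41) = 1841.
Frame index = 1841 × 60 + 9 = 110469.

110469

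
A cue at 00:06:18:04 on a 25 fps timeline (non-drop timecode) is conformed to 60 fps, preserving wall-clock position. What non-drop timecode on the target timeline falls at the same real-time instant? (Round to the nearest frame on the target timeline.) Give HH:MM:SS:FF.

Source frame index: (0×3600 + 6×60 + 18) × 25 + 4 = 9454.
Real time: 9454 / (25) = 9454/25 s.
Target frame: (9454/25) × (60) = 113448/5 ≈ 22689.600 → 22690.
At 60 labels/s: frame 22690 → 00:06:18:10.

00:06:18:10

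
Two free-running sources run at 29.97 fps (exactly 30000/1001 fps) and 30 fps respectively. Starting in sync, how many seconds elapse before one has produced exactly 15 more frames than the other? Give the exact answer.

The gap grows by |30 − 30000/1001| = 30/1001 frames per second.
Time for a 15-frame gap: 15 ÷ (30/1001) = 500.5 s.

500.5 seconds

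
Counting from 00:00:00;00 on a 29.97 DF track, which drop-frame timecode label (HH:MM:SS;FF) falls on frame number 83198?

00:46:16;02

Each 10-minute DF block holds 10 × 60 × 30 − 9 × 2 = 17982 frames. 83198 ÷ 17982 → 4 full blocks, remainder 11270.
Within the partial block the first minute is 1800 frames and each further minute 1798, so 6 further minute boundaries passed. Total skipped labels = 18 × 4 + 2 × 6 = 84.
Non-drop label index = 83198 + 84 = 83282; at 30 labels/s that is 00:46:16:02, i.e. DF 00:46:16;02.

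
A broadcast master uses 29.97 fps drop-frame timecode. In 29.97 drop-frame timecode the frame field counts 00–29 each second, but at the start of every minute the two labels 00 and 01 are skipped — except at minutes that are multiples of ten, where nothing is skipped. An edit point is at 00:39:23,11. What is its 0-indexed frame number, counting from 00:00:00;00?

Complete 10-minute blocks: 3, each 17982 frames → 53946.
Remaining 9 whole minutes in the current block: 1800 + 8 × 1798 = 16184 frames.
Within the current minute: 23 × 30 + 11 − 2 = 699 (labels ;00/;01 skipped at this minute). Total = 53946 + 16184 + 699 = 70829.

70829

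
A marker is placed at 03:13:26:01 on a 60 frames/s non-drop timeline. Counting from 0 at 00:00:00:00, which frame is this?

frame 696361

Total seconds to the label: (3 × 3600 + 13 × 60 + 26) = 11606.
Frame index = 11606 × 60 + 1 = 696361.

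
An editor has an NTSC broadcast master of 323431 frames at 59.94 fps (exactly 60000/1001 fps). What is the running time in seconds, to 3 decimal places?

Running time = 323431 × 1001/60000 = 323754431/60000 s ≈ 5395.907 s.

5395.907 seconds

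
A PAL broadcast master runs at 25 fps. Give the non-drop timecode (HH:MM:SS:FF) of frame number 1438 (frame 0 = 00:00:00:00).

1438 ÷ 25 = 57 full seconds, remainder 13 frames.
57 s = 0 h 0 min 57 s.
Timecode: 00:00:57:13.

00:00:57:13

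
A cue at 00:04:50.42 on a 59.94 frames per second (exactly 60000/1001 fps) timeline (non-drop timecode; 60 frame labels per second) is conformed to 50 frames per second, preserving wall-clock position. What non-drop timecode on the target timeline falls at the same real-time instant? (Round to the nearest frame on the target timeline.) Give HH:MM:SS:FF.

00:04:51:00

Source frame index: (0×3600 + 4×60 + 50) × 60 + 42 = 17442.
Real time: 17442 / (60000/1001) = 2909907/10000 s.
Target frame: (2909907/10000) × (50) = 2909907/200 ≈ 14549.535 → 14550.
At 50 labels/s: frame 14550 → 00:04:51:00.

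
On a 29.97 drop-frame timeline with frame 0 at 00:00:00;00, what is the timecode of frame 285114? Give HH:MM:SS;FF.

Each 10-minute DF block holds 10 × 60 × 30 − 9 × 2 = 17982 frames. 285114 ÷ 17982 → 15 full blocks, remainder 15384.
Within the partial block the first minute is 1800 frames and each further minute 1798, so 8 further minute boundaries passed. Total skipped labels = 18 × 15 + 2 × 8 = 286.
Non-drop label index = 285114 + 286 = 285400; at 30 labels/s that is 02:38:33:10, i.e. DF 02:38:33;10.

02:38:33;10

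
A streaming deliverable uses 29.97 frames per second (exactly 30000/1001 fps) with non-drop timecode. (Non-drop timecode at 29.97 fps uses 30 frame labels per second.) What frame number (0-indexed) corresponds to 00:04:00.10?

7210

Total seconds to the label: (0 × 3600 + 4 × 60 + 0) = 240.
Frame index = 240 × 30 + 10 = 7210.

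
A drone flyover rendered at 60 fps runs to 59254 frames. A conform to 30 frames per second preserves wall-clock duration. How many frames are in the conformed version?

29627 frames

Target frames = source frames × (target rate / source rate) = 59254 × (30)/(60) = 59254 × 1/2 = 29627.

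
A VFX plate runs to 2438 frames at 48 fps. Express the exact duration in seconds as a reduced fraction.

Running time = 2438 ÷ (48) = 2438 × 1/48 = 1219/24 s.

1219/24 seconds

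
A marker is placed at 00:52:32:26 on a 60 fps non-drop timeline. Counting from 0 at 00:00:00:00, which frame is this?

189146

Total seconds to the label: (0 × 3600 + 52 × 60 + 32) = 3152.
Frame index = 3152 × 60 + 26 = 189146.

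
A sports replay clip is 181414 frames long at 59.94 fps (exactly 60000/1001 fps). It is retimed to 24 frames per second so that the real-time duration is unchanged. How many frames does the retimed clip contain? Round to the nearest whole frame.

Frames at target rate = 181414 × (24) / (60000/1001) = 90797707/1250 ≈ 72638.166.
Nearest whole frame: 72638.

72638 frames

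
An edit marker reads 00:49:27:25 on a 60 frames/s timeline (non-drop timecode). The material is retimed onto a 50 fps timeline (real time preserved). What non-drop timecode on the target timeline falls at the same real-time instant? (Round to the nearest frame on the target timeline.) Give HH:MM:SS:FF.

00:49:27:21

Source frame index: (0×3600 + 49×60 + 27) × 60 + 25 = 178045.
Real time: 178045 / (60) = 35609/12 s.
Target frame: (35609/12) × (50) = 890225/6 ≈ 148370.833 → 148371.
At 50 labels/s: frame 148371 → 00:49:27:21.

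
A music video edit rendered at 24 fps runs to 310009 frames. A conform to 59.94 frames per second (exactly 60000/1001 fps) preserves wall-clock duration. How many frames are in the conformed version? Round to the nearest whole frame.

774248 frames

Frames at target rate = 310009 × (60000/1001) / (24) = 110717500/143 ≈ 774248.252.
Nearest whole frame: 774248.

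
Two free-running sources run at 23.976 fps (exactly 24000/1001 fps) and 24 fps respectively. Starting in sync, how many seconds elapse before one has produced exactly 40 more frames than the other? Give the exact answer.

5005/3 seconds

The gap grows by |24 − 24000/1001| = 24/1001 frames per second.
Time for a 40-frame gap: 40 ÷ (24/1001) = 5005/3 s.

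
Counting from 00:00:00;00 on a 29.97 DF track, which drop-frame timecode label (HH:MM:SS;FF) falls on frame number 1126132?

10:26:15;10

Ten DF minutes hold 17982 frames, so frame 1126132 lies in block 62 (frames 1114884–1132865) with 11248 frames into that block.
The block's first minute is 1800 frames and the rest 1798 each; 11248 frames reaches minute 6, so 62 × 18 + 6 × 2 = 1128 labels have been skipped so far.
Adding those back, label number 1126132 + 1128 = 1127260 at 30 labels/s is 37575 s + 10 f = 10 h 26 min 15 s frame 10, i.e. 10:26:15;10.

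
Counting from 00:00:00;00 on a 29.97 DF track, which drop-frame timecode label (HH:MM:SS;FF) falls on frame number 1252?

00:00:41;22

Each 10-minute DF block holds 10 × 60 × 30 − 9 × 2 = 17982 frames. 1252 ÷ 17982 → 0 full blocks, remainder 1252.
Within the partial block the first minute is 1800 frames and each further minute 1798, so 0 further minute boundaries passed. Total skipped labels = 18 × 0 + 2 × 0 = 0.
Non-drop label index = 1252 + 0 = 1252; at 30 labels/s that is 00:00:41:22, i.e. DF 00:00:41;22.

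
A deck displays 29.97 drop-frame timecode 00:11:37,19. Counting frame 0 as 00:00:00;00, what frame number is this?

Complete 10-minute blocks: 1, each 17982 frames → 17982.
Remaining 1 whole minute in the current block: 1800 + 0 × 1798 = 1800 frames.
Within the current minute: 37 × 30 + 19 − 2 = 1127 (labels ;00/;01 skipped at this minute). Total = 17982 + 1800 + 1127 = 20909.

20909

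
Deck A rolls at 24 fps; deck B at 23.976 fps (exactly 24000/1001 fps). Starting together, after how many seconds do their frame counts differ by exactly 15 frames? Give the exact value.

625.625 seconds

The gap grows by |24000/1001 − 24| = 24/1001 frames per second.
Time for a 15-frame gap: 15 ÷ (24/1001) = 625.625 s.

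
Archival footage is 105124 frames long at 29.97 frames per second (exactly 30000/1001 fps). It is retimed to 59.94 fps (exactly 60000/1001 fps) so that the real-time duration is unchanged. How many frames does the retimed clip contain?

Frames at target rate = 105124 × (60000/1001) / (30000/1001) = 210248.

210248 frames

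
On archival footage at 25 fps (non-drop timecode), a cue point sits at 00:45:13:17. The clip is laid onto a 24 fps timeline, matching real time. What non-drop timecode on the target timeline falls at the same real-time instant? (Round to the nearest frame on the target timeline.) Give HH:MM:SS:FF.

00:45:13:16

Source frame index: (0×3600 + 45×60 + 13) × 25 + 17 = 67842.
Real time: 67842 / (25) = 67842/25 s.
Target frame: (67842/25) × (24) = 1628208/25 ≈ 65128.320 → 65128.
At 24 labels/s: frame 65128 → 00:45:13:16.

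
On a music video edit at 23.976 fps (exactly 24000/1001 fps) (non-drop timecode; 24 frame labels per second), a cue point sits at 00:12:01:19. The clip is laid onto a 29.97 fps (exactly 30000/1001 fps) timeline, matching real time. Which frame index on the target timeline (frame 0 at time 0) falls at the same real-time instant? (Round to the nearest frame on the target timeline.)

Source frame index: (0×3600 + 12×60 + 1) × 24 + 19 = 17323.
Real time: 17323 / (24000/1001) = 17340323/24000 s.
Target frame: (17340323/24000) × (30000/1001) = 86615/4 ≈ 21653.750 → 21654.

frame 21654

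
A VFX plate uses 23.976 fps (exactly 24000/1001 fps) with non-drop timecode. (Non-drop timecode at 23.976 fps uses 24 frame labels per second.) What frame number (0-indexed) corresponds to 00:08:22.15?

frame 12063

Total seconds to the label: (0 × 3600 + 8 × 60 + 22) = 502.
Frame index = 502 × 24 + 15 = 12063.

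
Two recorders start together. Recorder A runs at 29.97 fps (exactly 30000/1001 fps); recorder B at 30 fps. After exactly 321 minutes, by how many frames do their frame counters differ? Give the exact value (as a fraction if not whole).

577800/1001 frames

321 min = 19260 s.
A emits 30000/1001 × 19260 = 577800000/1001 frames; B emits 30 × 19260 = 577800.
Difference = 577800/1001 frames (≈ 577.2228); B is ahead of A.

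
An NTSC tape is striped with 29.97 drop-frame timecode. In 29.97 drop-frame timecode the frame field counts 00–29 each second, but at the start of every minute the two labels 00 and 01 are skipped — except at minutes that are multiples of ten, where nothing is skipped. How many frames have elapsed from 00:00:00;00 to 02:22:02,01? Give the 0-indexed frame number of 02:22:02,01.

Complete 10-minute blocks: 14, each 17982 frames → 251748.
Remaining 2 whole minutes in the current block: 1800 + 1 × 1798 = 3598 frames.
Within the current minute: 2 × 30 + 1 − 2 = 59 (labels ;00/;01 skipped at this minute). Total = 251748 + 3598 + 59 = 255405.

255405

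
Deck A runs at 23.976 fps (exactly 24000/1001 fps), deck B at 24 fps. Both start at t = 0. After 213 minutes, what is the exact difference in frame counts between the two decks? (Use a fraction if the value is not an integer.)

306720/1001 frames

213 min = 12780 s.
A emits 24000/1001 × 12780 = 306720000/1001 frames; B emits 24 × 12780 = 306720.
Difference = 306720/1001 frames (≈ 306.4136); B is ahead of A.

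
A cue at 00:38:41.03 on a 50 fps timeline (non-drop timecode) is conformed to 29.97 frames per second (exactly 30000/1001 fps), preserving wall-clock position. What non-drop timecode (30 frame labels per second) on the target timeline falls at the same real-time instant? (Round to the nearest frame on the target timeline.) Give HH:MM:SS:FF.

00:38:38:22

Source frame index: (0×3600 + 38×60 + 41) × 50 + 3 = 116053.
Real time: 116053 / (50) = 116053/50 s.
Target frame: (116053/50) × (30000/1001) = 9947400/143 ≈ 69562.238 → 69562.
At 30 labels/s: frame 69562 → 00:38:38:22.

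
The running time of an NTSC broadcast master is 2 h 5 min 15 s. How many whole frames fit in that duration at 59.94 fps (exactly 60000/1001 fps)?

450449 frames

2 h 5 min 15 s = 7515 s.
Frames = 7515 × 60000/1001 = 450900000/1001 ≈ 450449.5504.
Complete frames: 450449.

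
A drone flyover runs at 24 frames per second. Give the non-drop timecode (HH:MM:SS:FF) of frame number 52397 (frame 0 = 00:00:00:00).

52397 ÷ 24 = 2183 full seconds, remainder 5 frames.
2183 s = 0 h 36 min 23 s.
Timecode: 00:36:23:05.

00:36:23:05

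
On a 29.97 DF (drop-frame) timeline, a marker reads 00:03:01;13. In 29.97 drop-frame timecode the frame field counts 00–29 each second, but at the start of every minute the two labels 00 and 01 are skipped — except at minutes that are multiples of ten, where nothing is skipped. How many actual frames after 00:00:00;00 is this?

5437

As if non-drop at 30 labels/s: (0 × 3600 + 3 × 60 + 1) × 30 + 13 = 5443.
Minute boundaries passed: 3; those not divisible by 10: 3 − 0 = 3; dropped labels = 2 × 3 = 6.
Actual frame index = 5443 − 6 = 5437.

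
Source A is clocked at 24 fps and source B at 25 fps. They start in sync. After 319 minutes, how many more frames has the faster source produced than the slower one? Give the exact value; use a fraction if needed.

319 min = 19140 s.
A emits 24 × 19140 = 459360 frames; B emits 25 × 19140 = 478500.
Difference = 19140 frames; B is ahead of A.

19140 frames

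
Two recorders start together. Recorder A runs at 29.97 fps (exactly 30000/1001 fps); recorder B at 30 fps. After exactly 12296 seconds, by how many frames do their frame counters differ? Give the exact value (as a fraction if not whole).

A emits 30000/1001 × 12296 = 368880000/1001 frames; B emits 30 × 12296 = 368880.
Difference = 368880/1001 frames (≈ 368.5115); B is ahead of A.

368880/1001 frames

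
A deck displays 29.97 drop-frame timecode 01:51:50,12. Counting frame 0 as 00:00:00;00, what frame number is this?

Complete 10-minute blocks: 11, each 17982 frames → 197802.
Remaining 1 whole minute in the current block: 1800 + 0 × 1798 = 1800 frames.
Within the current minute: 50 × 30 + 12 − 2 = 1510 (labels ;00/;01 skipped at this minute). Total = 197802 + 1800 + 1510 = 201112.

201112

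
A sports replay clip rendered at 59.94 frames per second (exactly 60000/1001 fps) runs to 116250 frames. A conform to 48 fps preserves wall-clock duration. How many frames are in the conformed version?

93093 frames

Target frames = source frames × (target rate / source rate) = 116250 × (48)/(60000/1001) = 116250 × 1001/1250 = 93093.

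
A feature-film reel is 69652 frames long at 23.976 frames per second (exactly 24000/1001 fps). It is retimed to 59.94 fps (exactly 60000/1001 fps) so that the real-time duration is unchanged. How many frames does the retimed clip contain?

Frames at target rate = 69652 × (60000/1001) / (24000/1001) = 174130.

174130 frames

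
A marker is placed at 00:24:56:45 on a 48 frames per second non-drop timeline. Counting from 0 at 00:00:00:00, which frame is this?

Total seconds to the label: (0 × 3600 + 24 × 60 + 56) = 1496.
Frame index = 1496 × 48 + 45 = 71853.

71853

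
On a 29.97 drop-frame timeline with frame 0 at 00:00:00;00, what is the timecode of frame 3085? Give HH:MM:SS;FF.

Each 10-minute DF block holds 10 × 60 × 30 − 9 × 2 = 17982 frames. 3085 ÷ 17982 → 0 full blocks, remainder 3085.
Within the partial block the first minute is 1800 frames and each further minute 1798, so 1 further minute boundary passed. Total skipped labels = 18 × 0 + 2 × 1 = 2.
Non-drop label index = 3085 + 2 = 3087; at 30 labels/s that is 00:01:42:27, i.e. DF 00:01:42;27.

00:01:42;27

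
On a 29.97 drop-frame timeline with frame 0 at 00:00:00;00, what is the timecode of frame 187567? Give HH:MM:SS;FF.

Ten DF minutes hold 17982 frames, so frame 187567 lies in block 10 (frames 179820–197801) with 7747 frames into that block.
The block's first minute is 1800 frames and the rest 1798 each; 7747 frames reaches minute 4, so 10 × 18 + 4 × 2 = 188 labels have been skipped so far.
Adding those back, label number 187567 + 188 = 187755 at 30 labels/s is 6258 s + 15 f = 1 h 44 min 18 s frame 15, i.e. 01:44:18;15.

01:44:18;15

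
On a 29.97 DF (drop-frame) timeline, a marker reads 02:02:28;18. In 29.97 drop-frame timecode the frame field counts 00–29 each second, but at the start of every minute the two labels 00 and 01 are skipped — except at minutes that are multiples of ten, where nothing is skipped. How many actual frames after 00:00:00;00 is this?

Complete 10-minute blocks: 12, each 17982 frames → 215784.
Remaining 2 whole minutes in the current block: 1800 + 1 × 1798 = 3598 frames.
Within the current minute: 28 × 30 + 18 − 2 = 856 (labels ;00/;01 skipped at this minute). Total = 215784 + 3598 + 856 = 220238.

220238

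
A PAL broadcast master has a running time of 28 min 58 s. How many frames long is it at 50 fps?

86900 frames

28 min 58 s = 1738 s.
Frames = 1738 × 50 = 86900.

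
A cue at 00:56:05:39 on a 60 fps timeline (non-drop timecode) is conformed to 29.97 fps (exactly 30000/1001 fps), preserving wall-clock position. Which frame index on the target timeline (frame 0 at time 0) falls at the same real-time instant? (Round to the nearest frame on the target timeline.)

frame 100869

Source frame index: (0×3600 + 56×60 + 5) × 60 + 39 = 201939.
Real time: 201939 / (60) = 67313/20 s.
Target frame: (67313/20) × (30000/1001) = 100969500/1001 ≈ 100868.631 → 100869.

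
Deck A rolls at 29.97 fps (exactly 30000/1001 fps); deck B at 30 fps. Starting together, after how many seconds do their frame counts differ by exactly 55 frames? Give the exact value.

11011/6 seconds

The gap grows by |30 − 30000/1001| = 30/1001 frames per second.
Time for a 55-frame gap: 55 ÷ (30/1001) = 11011/6 s.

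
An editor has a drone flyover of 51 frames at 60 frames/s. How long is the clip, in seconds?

0.85 seconds

Running time = 51 / (60) = 0.85 s.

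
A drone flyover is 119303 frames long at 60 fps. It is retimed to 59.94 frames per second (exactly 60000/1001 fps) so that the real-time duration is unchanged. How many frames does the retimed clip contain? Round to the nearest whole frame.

Frames at target rate = 119303 × (60000/1001) / (60) = 119303000/1001 ≈ 119183.816.
Nearest whole frame: 119184.

119184 frames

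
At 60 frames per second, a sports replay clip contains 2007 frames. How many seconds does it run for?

33.45 seconds

Running time = 2007 / (60) = 33.45 s.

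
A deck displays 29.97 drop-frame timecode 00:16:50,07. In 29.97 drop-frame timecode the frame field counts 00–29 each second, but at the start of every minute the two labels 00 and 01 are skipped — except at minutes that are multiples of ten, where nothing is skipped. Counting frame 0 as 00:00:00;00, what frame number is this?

Complete 10-minute blocks: 1, each 17982 frames → 17982.
Remaining 6 whole minutes in the current block: 1800 + 5 × 1798 = 10790 frames.
Within the current minute: 50 × 30 + 7 − 2 = 1505 (labels ;00/;01 skipped at this minute). Total = 17982 + 10790 + 1505 = 30277.

30277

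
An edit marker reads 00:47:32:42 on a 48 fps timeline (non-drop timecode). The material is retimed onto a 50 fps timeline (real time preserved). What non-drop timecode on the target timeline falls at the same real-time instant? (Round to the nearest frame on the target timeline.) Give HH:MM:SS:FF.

00:47:32:44

Source frame index: (0×3600 + 47×60 + 32) × 48 + 42 = 136938.
Real time: 136938 / (48) = 22823/8 s.
Target frame: (22823/8) × (50) = 570575/4 ≈ 142643.750 → 142644.
At 50 labels/s: frame 142644 → 00:47:32:44.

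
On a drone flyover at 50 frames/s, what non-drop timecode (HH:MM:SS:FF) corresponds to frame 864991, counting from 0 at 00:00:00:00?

04:48:19:41

864991 ÷ 50 = 17299 full seconds, remainder 41 frames.
17299 s = 4 h 48 min 19 s.
Timecode: 04:48:19:41.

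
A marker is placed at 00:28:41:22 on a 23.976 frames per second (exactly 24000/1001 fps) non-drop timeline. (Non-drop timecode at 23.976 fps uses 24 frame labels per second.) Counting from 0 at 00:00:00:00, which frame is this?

41326

Total seconds to the label: (0 × 3600 + 28 × 60 + 41) = 1721.
Frame index = 1721 × 24 + 22 = 41326.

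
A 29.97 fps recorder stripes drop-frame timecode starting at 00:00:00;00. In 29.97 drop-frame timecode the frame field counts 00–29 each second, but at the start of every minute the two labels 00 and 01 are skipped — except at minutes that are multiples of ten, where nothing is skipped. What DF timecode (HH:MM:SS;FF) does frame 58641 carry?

Ten DF minutes hold 17982 frames, so frame 58641 lies in block 3 (frames 53946–71927) with 4695 frames into that block.
The block's first minute is 1800 frames and the rest 1798 each; 4695 frames reaches minute 2, so 3 × 18 + 2 × 2 = 58 labels have been skipped so far.
Adding those back, label number 58641 + 58 = 58699 at 30 labels/s is 1956 s + 19 f = 0 h 32 min 36 s frame 19, i.e. 00:32:36;19.

00:32:36;19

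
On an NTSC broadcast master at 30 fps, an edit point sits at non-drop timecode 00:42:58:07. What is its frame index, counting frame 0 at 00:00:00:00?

Total seconds to the label: (0 × 3600 + 42 × 60 + 58) = 2578.
Frame index = 2578 × 30 + 7 = 77347.

77347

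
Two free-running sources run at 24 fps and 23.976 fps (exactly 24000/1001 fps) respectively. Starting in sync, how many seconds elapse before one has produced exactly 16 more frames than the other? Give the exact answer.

The gap grows by |24000/1001 − 24| = 24/1001 frames per second.
Time for a 16-frame gap: 16 ÷ (24/1001) = 2002/3 s.

2002/3 seconds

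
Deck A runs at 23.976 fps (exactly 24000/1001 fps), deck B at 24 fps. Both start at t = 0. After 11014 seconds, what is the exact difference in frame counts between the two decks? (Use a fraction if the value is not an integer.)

A emits 24000/1001 × 11014 = 264336000/1001 frames; B emits 24 × 11014 = 264336.
Difference = 264336/1001 frames (≈ 264.0719); B is ahead of A.

264336/1001 frames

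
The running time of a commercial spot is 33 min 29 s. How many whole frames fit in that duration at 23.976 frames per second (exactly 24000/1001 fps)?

33 min 29 s = 2009 s.
Frames = 2009 × 24000/1001 = 6888000/143 ≈ 48167.8322.
Complete frames: 48167.

48167 frames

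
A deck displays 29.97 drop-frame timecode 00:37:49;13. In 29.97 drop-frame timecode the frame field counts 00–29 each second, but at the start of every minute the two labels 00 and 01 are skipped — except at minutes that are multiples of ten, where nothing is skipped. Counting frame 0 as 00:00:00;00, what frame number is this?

68015

Complete 10-minute blocks: 3, each 17982 frames → 53946.
Remaining 7 whole minutes in the current block: 1800 + 6 × 1798 = 12588 frames.
Within the current minute: 49 × 30 + 13 − 2 = 1481 (labels ;00/;01 skipped at this minute). Total = 53946 + 12588 + 1481 = 68015.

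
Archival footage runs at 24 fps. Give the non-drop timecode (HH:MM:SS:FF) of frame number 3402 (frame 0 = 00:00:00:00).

00:02:21:18

3402 ÷ 24 = 141 full seconds, remainder 18 frames.
141 s = 0 h 2 min 21 s.
Timecode: 00:02:21:18.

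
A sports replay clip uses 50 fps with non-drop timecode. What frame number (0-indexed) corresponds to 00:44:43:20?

frame 134170

Total seconds to the label: (0 × 3600 + 44 × 60 + 43) = 2683.
Frame index = 2683 × 50 + 20 = 134170.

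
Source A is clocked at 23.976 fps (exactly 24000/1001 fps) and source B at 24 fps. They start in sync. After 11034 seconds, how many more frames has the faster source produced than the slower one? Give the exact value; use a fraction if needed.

264816/1001 frames

A emits 24000/1001 × 11034 = 264816000/1001 frames; B emits 24 × 11034 = 264816.
Difference = 264816/1001 frames (≈ 264.5514); B is ahead of A.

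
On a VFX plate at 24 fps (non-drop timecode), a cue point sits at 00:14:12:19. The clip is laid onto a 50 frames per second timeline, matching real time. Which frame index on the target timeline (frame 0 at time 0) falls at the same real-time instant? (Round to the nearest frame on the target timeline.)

Source frame index: (0×3600 + 14×60 + 12) × 24 + 19 = 20467.
Real time: 20467 / (24) = 20467/24 s.
Target frame: (20467/24) × (50) = 511675/12 ≈ 42639.583 → 42640.

frame 42640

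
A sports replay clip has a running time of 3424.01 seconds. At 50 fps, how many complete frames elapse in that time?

171200 frames

Frames = 3424.01 × 50 = 342401/2 ≈ 171200.5000.
Complete frames: 171200.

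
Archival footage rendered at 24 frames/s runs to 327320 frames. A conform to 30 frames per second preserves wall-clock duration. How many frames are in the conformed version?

409150 frames

Target frames = source frames × (target rate / source rate) = 327320 × (30)/(24) = 327320 × 5/4 = 409150.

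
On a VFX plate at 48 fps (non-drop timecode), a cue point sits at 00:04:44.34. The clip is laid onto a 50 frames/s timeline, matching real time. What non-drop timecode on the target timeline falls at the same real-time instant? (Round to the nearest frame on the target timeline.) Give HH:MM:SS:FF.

00:04:44:35

Source frame index: (0×3600 + 4×60 + 44) × 48 + 34 = 13666.
Real time: 13666 / (48) = 6833/24 s.
Target frame: (6833/24) × (50) = 170825/12 ≈ 14235.417 → 14235.
At 50 labels/s: frame 14235 → 00:04:44:35.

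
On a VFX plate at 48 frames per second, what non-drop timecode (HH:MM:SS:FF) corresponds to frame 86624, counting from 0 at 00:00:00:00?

86624 ÷ 48 = 1804 full seconds, remainder 32 frames.
1804 s = 0 h 30 min 4 s.
Timecode: 00:30:04:32.

00:30:04:32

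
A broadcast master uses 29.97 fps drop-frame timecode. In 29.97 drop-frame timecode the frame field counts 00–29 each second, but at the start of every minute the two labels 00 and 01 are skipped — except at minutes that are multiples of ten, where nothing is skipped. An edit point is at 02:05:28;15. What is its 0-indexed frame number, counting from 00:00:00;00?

As if non-drop at 30 labels/s: (2 × 3600 + 5 × 60 + 28) × 30 + 15 = 225855.
Minute boundaries passed: 125; those not divisible by 10: 125 − 12 = 113; dropped labels = 2 × 113 = 226.
Actual frame index = 225855 − 226 = 225629.

225629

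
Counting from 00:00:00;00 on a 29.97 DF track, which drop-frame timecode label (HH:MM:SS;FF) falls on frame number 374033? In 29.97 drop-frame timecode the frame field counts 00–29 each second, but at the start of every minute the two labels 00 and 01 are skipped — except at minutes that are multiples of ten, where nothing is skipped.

Each 10-minute DF block holds 10 × 60 × 30 − 9 × 2 = 17982 frames. 374033 ÷ 17982 → 20 full blocks, remainder 14393.
Within the partial block the first minute is 1800 frames and each further minute 1798, so 8 further minute boundaries passed. Total skipped labels = 18 × 20 + 2 × 8 = 376.
Non-drop label index = 374033 + 376 = 374409; at 30 labels/s that is 03:28:00:09, i.e. DF 03:28:00;09.

03:28:00;09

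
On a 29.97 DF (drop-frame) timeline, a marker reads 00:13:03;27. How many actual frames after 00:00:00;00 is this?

Complete 10-minute blocks: 1, each 17982 frames → 17982.
Remaining 3 whole minutes in the current block: 1800 + 2 × 1798 = 5396 frames.
Within the current minute: 3 × 30 + 27 − 2 = 115 (labels ;00/;01 skipped at this minute). Total = 17982 + 5396 + 115 = 23493.

23493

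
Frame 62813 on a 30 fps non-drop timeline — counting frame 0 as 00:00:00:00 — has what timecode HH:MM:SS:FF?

62813 ÷ 30 = 2093 full seconds, remainder 23 frames.
2093 s = 0 h 34 min 53 s.
Timecode: 00:34:53:23.

00:34:53:23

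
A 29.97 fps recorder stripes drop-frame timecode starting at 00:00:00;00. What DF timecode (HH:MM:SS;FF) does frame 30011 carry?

00:16:41;11

Each 10-minute DF block holds 10 × 60 × 30 − 9 × 2 = 17982 frames. 30011 ÷ 17982 → 1 full block, remainder 12029.
Within the partial block the first minute is 1800 frames and each further minute 1798, so 6 further minute boundaries passed. Total skipped labels = 18 × 1 + 2 × 6 = 30.
Non-drop label index = 30011 + 30 = 30041; at 30 labels/s that is 00:16:41:11, i.e. DF 00:16:41;11.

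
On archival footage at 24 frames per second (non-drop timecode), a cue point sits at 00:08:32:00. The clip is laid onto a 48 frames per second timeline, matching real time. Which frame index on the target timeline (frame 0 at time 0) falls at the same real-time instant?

frame 24576

Source frame index: (0×3600 + 8×60 + 32) × 24 + 0 = 12288.
Real time: 12288 / (24) = 512 s.
Target frame: (512) × (48) = 24576.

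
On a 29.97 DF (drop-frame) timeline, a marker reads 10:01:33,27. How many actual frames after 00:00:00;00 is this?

As if non-drop at 30 labels/s: (10 × 3600 + 1 × 60 + 33) × 30 + 27 = 1082817.
Minute boundaries passed: 601; those not divisible by 10: 601 − 60 = 541; dropped labels = 2 × 541 = 1082.
Actual frame index = 1082817 − 1082 = 1081735.

1081735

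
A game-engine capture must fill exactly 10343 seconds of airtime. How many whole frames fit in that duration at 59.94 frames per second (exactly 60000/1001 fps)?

619960 frames

Frames = 10343 × 60000/1001 = 620580000/1001 ≈ 619960.0400.
Complete frames: 619960.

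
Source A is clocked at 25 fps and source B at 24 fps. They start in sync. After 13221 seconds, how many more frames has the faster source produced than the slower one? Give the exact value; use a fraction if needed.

13221 frames

A emits 25 × 13221 = 330525 frames; B emits 24 × 13221 = 317304.
Difference = 13221 frames; B is behind A.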